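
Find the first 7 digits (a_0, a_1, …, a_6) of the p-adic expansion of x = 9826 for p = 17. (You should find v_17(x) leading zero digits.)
(a_0, …, a_6) = (0, 0, 0, 2, 0, 0, 0)

v_17(9826) = 3, so a_0 = ... = a_2 = 0. Factor out: x = 17^3 · u with u = 2 a unit in ℤ_17. Expand u iteratively via a_{v+i} = u_i mod 17, u_{i+1} = (u_i − a_{v+i})/17:
  u_0 = 2;  a_3 = 2;  u_1 = (u_0 − 2)/17 = 0
  u_1 = 0;  a_4 = 0;  u_2 = (u_1 − 0)/17 = 0
  u_2 = 0;  a_5 = 0;  u_3 = (u_2 − 0)/17 = 0
  u_3 = 0;  a_6 = 0;  u_4 = (u_3 − 0)/17 = 0
Digits: (0, 0, 0, 2, 0, 0, 0).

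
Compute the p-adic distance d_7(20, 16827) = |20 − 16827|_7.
d_7(20, 16827) = 1/16807

Step 1 — x − y = 20 − 16827 = -16807. Step 2 — v_7(-16807) = 5 (factor: -16807 = −(7^5 · 1); the sign does not affect v_p). Step 3 — |x − y|_7 = 7^{-5} = 1/16807.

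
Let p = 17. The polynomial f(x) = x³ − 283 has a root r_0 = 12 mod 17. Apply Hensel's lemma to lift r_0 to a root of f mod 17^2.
r_1 = 12 (mod 289)

Hensel: r_{i+1} = r_i − f(r_i)/f′(r_i) mod 17^{i+2}, where f′(x) = 3x². Iterate:
  r_0 = 12 (mod 17)
  r_1 = 12 (mod 289)
Final: r = 12 with f(r) ≡ 0 mod 17^2.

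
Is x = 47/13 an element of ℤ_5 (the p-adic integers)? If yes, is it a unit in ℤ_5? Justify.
x ∈ ℤ_5^× (unit); v_5(x) = 0

ℤ_5 = {x ∈ ℚ_5 : v_5(x) ≥ 0} and ℤ_5^× = {x ∈ ℤ_5 : v_5(x) = 0}. Here v_5(47/13) = v_5(num) − v_5(den) = 0; compare against these criteria.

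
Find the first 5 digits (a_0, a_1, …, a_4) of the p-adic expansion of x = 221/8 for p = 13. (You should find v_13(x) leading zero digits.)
(a_0, …, a_4) = (0, 7, 11, 4, 11)

v_13(221/8) = 1, so a_0 = ... = a_0 = 0. Factor out: x = 13^1 · u with u = 17/8 a unit in ℤ_13. Expand u iteratively via a_{v+i} = u_i mod 13, u_{i+1} = (u_i − a_{v+i})/13:
  u_0 = 17/8;  a_1 = 7;  u_1 = (u_0 − 7)/13 = -3/8
  u_1 = -3/8;  a_2 = 11;  u_2 = (u_1 − 11)/13 = -7/8
  u_2 = -7/8;  a_3 = 4;  u_3 = (u_2 − 4)/13 = -3/8
  u_3 = -3/8;  a_4 = 11;  u_4 = (u_3 − 11)/13 = -7/8
Digits: (0, 7, 11, 4, 11).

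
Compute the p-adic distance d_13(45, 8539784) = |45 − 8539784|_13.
d_13(45, 8539784) = 1/371293

Step 1 — x − y = 45 − 8539784 = -8539739. Step 2 — v_13(-8539739) = 5 (factor: -8539739 = −(13^5 · 23); the sign does not affect v_p). Step 3 — |x − y|_13 = 13^{-5} = 1/371293.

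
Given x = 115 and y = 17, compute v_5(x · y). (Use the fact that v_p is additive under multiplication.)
v_5(1955) = 1

v_p(x) = 1 (factor: 115 = 5^1 · 23); v_p(y) = 0 (factor: 17 = 5^0 · 17). Additivity: v_p(xy) = v_p(x) + v_p(y) = 1 + 0 = 1. (Direct check: xy = 1955 = 5^1 · (391).)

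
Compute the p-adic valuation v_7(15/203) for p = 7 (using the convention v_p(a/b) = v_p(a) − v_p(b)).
v_7(15/203) = -1

Factor powers of 7 from the numerator and denominator of the reduced fraction: 15 = 7^0 · 15 and 203 = 7^1 · 29. Apply v_p(a/b) = v_p(a) − v_p(b): v_7(15/203) = 0 − 1 = -1.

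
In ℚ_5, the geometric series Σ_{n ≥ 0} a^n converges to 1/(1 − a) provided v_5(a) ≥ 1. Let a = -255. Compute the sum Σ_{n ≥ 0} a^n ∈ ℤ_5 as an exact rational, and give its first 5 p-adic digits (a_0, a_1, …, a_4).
Σ a^n = 1/(1 − a) = 1/256;  first 5 digits = (1, 4, 0, 2, 4)

v_5(a) = 1 ≥ 1, so the series converges in ℤ_5 to 1/(1 − a) = 1/(1 − (-255)) = 1/256. Expand this rational in ℤ_5: compute digits iteratively via d_i = x_i mod 5, x_{i+1} = (x_i − d_i)/5. The first 5 digits are (1, 4, 0, 2, 4).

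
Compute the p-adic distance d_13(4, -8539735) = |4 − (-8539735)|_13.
d_13(4, -8539735) = 1/371293

Step 1 — x − y = 4 − (-8539735) = 8539739. Step 2 — v_13(8539739) = 5 (factor: 8539739 = (13^5 · 23); the sign does not affect v_p). Step 3 — |x − y|_13 = 13^{-5} = 1/371293.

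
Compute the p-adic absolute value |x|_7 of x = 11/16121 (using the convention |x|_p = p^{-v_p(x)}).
|11/16121|_7 = 343

Step 1 — compute v_7(x) by factoring powers of 7 out of the numerator and denominator: v_7(11/16121) = -3. Step 2 — apply |x|_p = p^{-v_p(x)} = 7^{3} = 343.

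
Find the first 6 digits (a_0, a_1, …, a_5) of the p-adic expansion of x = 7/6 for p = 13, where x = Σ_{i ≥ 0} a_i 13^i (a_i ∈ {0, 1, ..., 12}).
(a_0, …, a_5) = (12, 10, 10, 10, 10, 10)

v_13(7/6) = 0 (numerator and denominator both coprime to 13), so x ∈ ℤ_13^×. Compute digits iteratively via a_i = x_i mod 13, x_{i+1} = (x_i − a_i)/13, with x_0 = x:
  x_0 = 7/6;  a_0 = 12;  x_1 = (x_0 − 12)/13 = -5/6
  x_1 = -5/6;  a_1 = 10;  x_2 = (x_1 − 10)/13 = -5/6
  x_2 = -5/6;  a_2 = 10;  x_3 = (x_2 − 10)/13 = -5/6
  x_3 = -5/6;  a_3 = 10;  x_4 = (x_3 − 10)/13 = -5/6
  x_4 = -5/6;  a_4 = 10;  x_5 = (x_4 − 10)/13 = -5/6
  x_5 = -5/6;  a_5 = 10;  x_6 = (x_5 − 10)/13 = -5/6
Digits: (12, 10, 10, 10, 10, 10).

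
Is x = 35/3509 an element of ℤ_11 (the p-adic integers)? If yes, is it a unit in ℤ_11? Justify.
x ∉ ℤ_11 (v_11(x) = -2 < 0)

ℤ_11 = {x ∈ ℚ_11 : v_11(x) ≥ 0} and ℤ_11^× = {x ∈ ℤ_11 : v_11(x) = 0}. Here v_11(35/3509) = v_11(num) − v_11(den) = -2; compare against these criteria.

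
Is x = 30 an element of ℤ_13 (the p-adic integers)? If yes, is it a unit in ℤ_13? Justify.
x ∈ ℤ_13^× (unit); v_13(x) = 0

ℤ_13 = {x ∈ ℚ_13 : v_13(x) ≥ 0} and ℤ_13^× = {x ∈ ℤ_13 : v_13(x) = 0}. Here v_13(30) = v_13(num) − v_13(den) = 0; compare against these criteria.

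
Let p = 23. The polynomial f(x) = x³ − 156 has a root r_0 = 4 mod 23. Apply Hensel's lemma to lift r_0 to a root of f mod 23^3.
r_2 = 10630 (mod 12167)

Hensel: r_{i+1} = r_i − f(r_i)/f′(r_i) mod 23^{i+2}, where f′(x) = 3x². Iterate:
  r_0 = 4 (mod 23)
  r_1 = 50 (mod 529)
  r_2 = 10630 (mod 12167)
Final: r = 10630 with f(r) ≡ 0 mod 23^3.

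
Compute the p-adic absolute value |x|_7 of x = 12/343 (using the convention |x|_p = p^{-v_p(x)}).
|12/343|_7 = 343

Step 1 — compute v_7(x) by factoring powers of 7 out of the numerator and denominator: v_7(12/343) = -3. Step 2 — apply |x|_p = p^{-v_p(x)} = 7^{3} = 343.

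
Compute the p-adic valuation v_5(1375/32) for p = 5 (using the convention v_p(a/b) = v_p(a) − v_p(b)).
v_5(1375/32) = 3

Factor powers of 5 from the numerator and denominator of the reduced fraction: 1375 = 5^3 · 11 and 32 = 5^0 · 32. Apply v_p(a/b) = v_p(a) − v_p(b): v_5(1375/32) = 3 − 0 = 3.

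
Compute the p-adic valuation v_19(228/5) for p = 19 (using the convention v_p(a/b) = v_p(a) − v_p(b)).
v_19(228/5) = 1

Factor powers of 19 from the numerator and denominator of the reduced fraction: 228 = 19^1 · 12 and 5 = 19^0 · 5. Apply v_p(a/b) = v_p(a) − v_p(b): v_19(228/5) = 1 − 0 = 1.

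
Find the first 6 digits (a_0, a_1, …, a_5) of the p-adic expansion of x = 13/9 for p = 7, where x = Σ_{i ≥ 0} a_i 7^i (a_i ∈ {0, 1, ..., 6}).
(a_0, …, a_5) = (3, 6, 3, 1, 6, 3)

v_7(13/9) = 0 (numerator and denominator both coprime to 7), so x ∈ ℤ_7^×. Compute digits iteratively via a_i = x_i mod 7, x_{i+1} = (x_i − a_i)/7, with x_0 = x:
  x_0 = 13/9;  a_0 = 3;  x_1 = (x_0 − 3)/7 = -2/9
  x_1 = -2/9;  a_1 = 6;  x_2 = (x_1 − 6)/7 = -8/9
  x_2 = -8/9;  a_2 = 3;  x_3 = (x_2 − 3)/7 = -5/9
  x_3 = -5/9;  a_3 = 1;  x_4 = (x_3 − 1)/7 = -2/9
  x_4 = -2/9;  a_4 = 6;  x_5 = (x_4 − 6)/7 = -8/9
  x_5 = -8/9;  a_5 = 3;  x_6 = (x_5 − 3)/7 = -5/9
Digits: (3, 6, 3, 1, 6, 3).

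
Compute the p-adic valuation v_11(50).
v_11(50) = 0

v_11(n) is the largest exponent k such that 11^k divides n. Factor out: 50 = 11^0 · 50. (Sign doesn't affect v_p.) So v_11(50) = 0.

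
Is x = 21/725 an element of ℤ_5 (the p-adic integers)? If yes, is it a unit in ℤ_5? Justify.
x ∉ ℤ_5 (v_5(x) = -2 < 0)

ℤ_5 = {x ∈ ℚ_5 : v_5(x) ≥ 0} and ℤ_5^× = {x ∈ ℤ_5 : v_5(x) = 0}. Here v_5(21/725) = v_5(num) − v_5(den) = -2; compare against these criteria.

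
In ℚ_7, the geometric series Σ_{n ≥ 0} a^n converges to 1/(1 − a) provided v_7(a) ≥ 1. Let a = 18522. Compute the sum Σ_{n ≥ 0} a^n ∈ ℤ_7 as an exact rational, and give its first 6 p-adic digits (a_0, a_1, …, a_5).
Σ a^n = 1/(1 − a) = -1/18521;  first 6 digits = (1, 0, 0, 5, 0, 1)

v_7(a) = 3 ≥ 1, so the series converges in ℤ_7 to 1/(1 − a) = 1/(1 − 18522) = -1/18521. Expand this rational in ℤ_7: compute digits iteratively via d_i = x_i mod 7, x_{i+1} = (x_i − d_i)/7. The first 6 digits are (1, 0, 0, 5, 0, 1).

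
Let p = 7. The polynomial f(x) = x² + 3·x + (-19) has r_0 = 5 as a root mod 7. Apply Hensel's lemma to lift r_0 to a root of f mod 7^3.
r_2 = 75 (mod 343)

Hensel: r_{i+1} = r_i − f(r_i)·(f′(r_i))^{-1} mod 7^{i+2}, f′(x) = 2x + 3. Iterate:
  r_0 = 5 (mod 7)
  r_1 = 26 (mod 49)
  r_2 = 75 (mod 343)
Final: r = 75 satisfies f(r) ≡ 0 mod 7^3.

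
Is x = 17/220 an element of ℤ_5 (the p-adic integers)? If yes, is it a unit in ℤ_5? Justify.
x ∉ ℤ_5 (v_5(x) = -1 < 0)

ℤ_5 = {x ∈ ℚ_5 : v_5(x) ≥ 0} and ℤ_5^× = {x ∈ ℤ_5 : v_5(x) = 0}. Here v_5(17/220) = v_5(num) − v_5(den) = -1; compare against these criteria.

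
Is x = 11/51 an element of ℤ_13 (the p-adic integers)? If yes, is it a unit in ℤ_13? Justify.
x ∈ ℤ_13^× (unit); v_13(x) = 0

ℤ_13 = {x ∈ ℚ_13 : v_13(x) ≥ 0} and ℤ_13^× = {x ∈ ℤ_13 : v_13(x) = 0}. Here v_13(11/51) = v_13(num) − v_13(den) = 0; compare against these criteria.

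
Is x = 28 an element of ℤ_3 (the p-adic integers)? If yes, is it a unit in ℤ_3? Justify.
x ∈ ℤ_3^× (unit); v_3(x) = 0

ℤ_3 = {x ∈ ℚ_3 : v_3(x) ≥ 0} and ℤ_3^× = {x ∈ ℤ_3 : v_3(x) = 0}. Here v_3(28) = v_3(num) − v_3(den) = 0; compare against these criteria.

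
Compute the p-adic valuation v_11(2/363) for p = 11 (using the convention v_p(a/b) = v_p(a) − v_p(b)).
v_11(2/363) = -2

Factor powers of 11 from the numerator and denominator of the reduced fraction: 2 = 11^0 · 2 and 363 = 11^2 · 3. Apply v_p(a/b) = v_p(a) − v_p(b): v_11(2/363) = 0 − 2 = -2.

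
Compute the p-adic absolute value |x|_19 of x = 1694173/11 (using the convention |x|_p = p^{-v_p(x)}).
|1694173/11|_19 = 1/130321

Step 1 — compute v_19(x) by factoring powers of 19 out of the numerator and denominator: v_19(1694173/11) = 4. Step 2 — apply |x|_p = p^{-v_p(x)} = 19^{-4} = 1/130321.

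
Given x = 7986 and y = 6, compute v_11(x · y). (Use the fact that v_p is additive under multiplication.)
v_11(47916) = 3

v_p(x) = 3 (factor: 7986 = 11^3 · 6); v_p(y) = 0 (factor: 6 = 11^0 · 6). Additivity: v_p(xy) = v_p(x) + v_p(y) = 3 + 0 = 3. (Direct check: xy = 47916 = 11^3 · (36).)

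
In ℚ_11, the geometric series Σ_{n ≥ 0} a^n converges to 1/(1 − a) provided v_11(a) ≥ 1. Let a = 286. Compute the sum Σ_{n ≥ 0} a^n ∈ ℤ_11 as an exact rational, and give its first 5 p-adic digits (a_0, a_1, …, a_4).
Σ a^n = 1/(1 − a) = -1/285;  first 5 digits = (1, 4, 7, 4, 0)

v_11(a) = 1 ≥ 1, so the series converges in ℤ_11 to 1/(1 − a) = 1/(1 − 286) = -1/285. Expand this rational in ℤ_11: compute digits iteratively via d_i = x_i mod 11, x_{i+1} = (x_i − d_i)/11. The first 5 digits are (1, 4, 7, 4, 0).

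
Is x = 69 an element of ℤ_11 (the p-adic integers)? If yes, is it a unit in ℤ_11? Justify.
x ∈ ℤ_11^× (unit); v_11(x) = 0

ℤ_11 = {x ∈ ℚ_11 : v_11(x) ≥ 0} and ℤ_11^× = {x ∈ ℤ_11 : v_11(x) = 0}. Here v_11(69) = v_11(num) − v_11(den) = 0; compare against these criteria.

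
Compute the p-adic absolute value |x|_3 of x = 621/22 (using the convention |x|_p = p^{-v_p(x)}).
|621/22|_3 = 1/27

Step 1 — compute v_3(x) by factoring powers of 3 out of the numerator and denominator: v_3(621/22) = 3. Step 2 — apply |x|_p = p^{-v_p(x)} = 3^{-3} = 1/27.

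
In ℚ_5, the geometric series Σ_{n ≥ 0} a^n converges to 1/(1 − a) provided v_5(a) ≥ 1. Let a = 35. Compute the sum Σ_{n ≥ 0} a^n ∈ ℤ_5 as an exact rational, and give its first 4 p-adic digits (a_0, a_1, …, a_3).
Σ a^n = 1/(1 − a) = -1/34;  first 4 digits = (1, 2, 0, 3)

v_5(a) = 1 ≥ 1, so the series converges in ℤ_5 to 1/(1 − a) = 1/(1 − 35) = -1/34. Expand this rational in ℤ_5: compute digits iteratively via d_i = x_i mod 5, x_{i+1} = (x_i − d_i)/5. The first 4 digits are (1, 2, 0, 3).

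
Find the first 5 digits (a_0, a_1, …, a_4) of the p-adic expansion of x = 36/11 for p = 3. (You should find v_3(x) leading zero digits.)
(a_0, …, a_4) = (0, 0, 2, 0, 2)

v_3(36/11) = 2, so a_0 = ... = a_1 = 0. Factor out: x = 3^2 · u with u = 4/11 a unit in ℤ_3. Expand u iteratively via a_{v+i} = u_i mod 3, u_{i+1} = (u_i − a_{v+i})/3:
  u_0 = 4/11;  a_2 = 2;  u_1 = (u_0 − 2)/3 = -6/11
  u_1 = -6/11;  a_3 = 0;  u_2 = (u_1 − 0)/3 = -2/11
  u_2 = -2/11;  a_4 = 2;  u_3 = (u_2 − 2)/3 = -8/11
Digits: (0, 0, 2, 0, 2).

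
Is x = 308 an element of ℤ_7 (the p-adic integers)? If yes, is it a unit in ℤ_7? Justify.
x ∈ ℤ_7 but not a unit; v_7(x) = 1 > 0

ℤ_7 = {x ∈ ℚ_7 : v_7(x) ≥ 0} and ℤ_7^× = {x ∈ ℤ_7 : v_7(x) = 0}. Here v_7(308) = v_7(num) − v_7(den) = 1; compare against these criteria.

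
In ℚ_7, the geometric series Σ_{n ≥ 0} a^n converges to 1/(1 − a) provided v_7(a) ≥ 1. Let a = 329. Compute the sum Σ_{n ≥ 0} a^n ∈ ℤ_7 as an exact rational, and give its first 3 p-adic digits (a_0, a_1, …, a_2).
Σ a^n = 1/(1 − a) = -1/328;  first 3 digits = (1, 5, 3)

v_7(a) = 1 ≥ 1, so the series converges in ℤ_7 to 1/(1 − a) = 1/(1 − 329) = -1/328. Expand this rational in ℤ_7: compute digits iteratively via d_i = x_i mod 7, x_{i+1} = (x_i − d_i)/7. The first 3 digits are (1, 5, 3).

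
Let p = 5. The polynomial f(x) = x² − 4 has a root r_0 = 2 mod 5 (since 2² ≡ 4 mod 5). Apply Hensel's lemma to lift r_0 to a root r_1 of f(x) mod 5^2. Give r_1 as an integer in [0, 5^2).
r_1 = 2 (mod 25)

Hensel's recurrence: r_{i+1} = r_i − f(r_i)·(f′(r_i))^{-1} mod 5^{i+2}, with f′(x) = 2x. Iterate:
  r_0 = 2 (mod 5)
  r_1 = 2 (mod 25)
Final: r_1 = 2, and one checks f(r_1) ≡ 0 mod 5^2.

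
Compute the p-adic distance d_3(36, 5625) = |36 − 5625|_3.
d_3(36, 5625) = 1/243

Step 1 — x − y = 36 − 5625 = -5589. Step 2 — v_3(-5589) = 5 (factor: -5589 = −(3^5 · 23); the sign does not affect v_p). Step 3 — |x − y|_3 = 3^{-5} = 1/243.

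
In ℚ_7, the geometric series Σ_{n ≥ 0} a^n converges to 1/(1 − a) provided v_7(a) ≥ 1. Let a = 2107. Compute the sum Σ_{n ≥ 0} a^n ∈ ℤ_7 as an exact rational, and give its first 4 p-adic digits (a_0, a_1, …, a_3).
Σ a^n = 1/(1 − a) = -1/2106;  first 4 digits = (1, 0, 1, 6)

v_7(a) = 2 ≥ 1, so the series converges in ℤ_7 to 1/(1 − a) = 1/(1 − 2107) = -1/2106. Expand this rational in ℤ_7: compute digits iteratively via d_i = x_i mod 7, x_{i+1} = (x_i − d_i)/7. The first 4 digits are (1, 0, 1, 6).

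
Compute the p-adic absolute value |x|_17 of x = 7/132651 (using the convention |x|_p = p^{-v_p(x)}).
|7/132651|_17 = 4913

Step 1 — compute v_17(x) by factoring powers of 17 out of the numerator and denominator: v_17(7/132651) = -3. Step 2 — apply |x|_p = p^{-v_p(x)} = 17^{3} = 4913.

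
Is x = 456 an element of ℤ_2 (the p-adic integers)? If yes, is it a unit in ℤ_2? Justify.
x ∈ ℤ_2 but not a unit; v_2(x) = 3 > 0

ℤ_2 = {x ∈ ℚ_2 : v_2(x) ≥ 0} and ℤ_2^× = {x ∈ ℤ_2 : v_2(x) = 0}. Here v_2(456) = v_2(num) − v_2(den) = 3; compare against these criteria.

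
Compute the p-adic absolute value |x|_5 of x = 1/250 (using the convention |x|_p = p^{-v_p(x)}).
|1/250|_5 = 125

Step 1 — compute v_5(x) by factoring powers of 5 out of the numerator and denominator: v_5(1/250) = -3. Step 2 — apply |x|_p = p^{-v_p(x)} = 5^{3} = 125.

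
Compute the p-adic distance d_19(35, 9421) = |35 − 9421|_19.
d_19(35, 9421) = 1/361

Step 1 — x − y = 35 − 9421 = -9386. Step 2 — v_19(-9386) = 2 (factor: -9386 = −(19^2 · 26); the sign does not affect v_p). Step 3 — |x − y|_19 = 19^{-2} = 1/361.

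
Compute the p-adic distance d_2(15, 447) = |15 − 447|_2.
d_2(15, 447) = 1/16

Step 1 — x − y = 15 − 447 = -432. Step 2 — v_2(-432) = 4 (factor: -432 = −(2^4 · 27); the sign does not affect v_p). Step 3 — |x − y|_2 = 2^{-4} = 1/16.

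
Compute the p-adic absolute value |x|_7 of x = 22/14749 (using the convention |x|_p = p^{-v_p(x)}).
|22/14749|_7 = 343

Step 1 — compute v_7(x) by factoring powers of 7 out of the numerator and denominator: v_7(22/14749) = -3. Step 2 — apply |x|_p = p^{-v_p(x)} = 7^{3} = 343.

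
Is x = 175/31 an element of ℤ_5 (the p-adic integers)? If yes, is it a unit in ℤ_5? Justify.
x ∈ ℤ_5 but not a unit; v_5(x) = 2 > 0

ℤ_5 = {x ∈ ℚ_5 : v_5(x) ≥ 0} and ℤ_5^× = {x ∈ ℤ_5 : v_5(x) = 0}. Here v_5(175/31) = v_5(num) − v_5(den) = 2; compare against these criteria.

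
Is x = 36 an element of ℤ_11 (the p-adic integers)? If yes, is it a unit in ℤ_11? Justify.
x ∈ ℤ_11^× (unit); v_11(x) = 0

ℤ_11 = {x ∈ ℚ_11 : v_11(x) ≥ 0} and ℤ_11^× = {x ∈ ℤ_11 : v_11(x) = 0}. Here v_11(36) = v_11(num) − v_11(den) = 0; compare against these criteria.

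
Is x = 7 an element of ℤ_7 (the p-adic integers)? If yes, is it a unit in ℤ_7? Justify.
x ∈ ℤ_7 but not a unit; v_7(x) = 1 > 0

ℤ_7 = {x ∈ ℚ_7 : v_7(x) ≥ 0} and ℤ_7^× = {x ∈ ℤ_7 : v_7(x) = 0}. Here v_7(7) = v_7(num) − v_7(den) = 1; compare against these criteria.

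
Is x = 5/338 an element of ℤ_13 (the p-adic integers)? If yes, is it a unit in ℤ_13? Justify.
x ∉ ℤ_13 (v_13(x) = -2 < 0)

ℤ_13 = {x ∈ ℚ_13 : v_13(x) ≥ 0} and ℤ_13^× = {x ∈ ℤ_13 : v_13(x) = 0}. Here v_13(5/338) = v_13(num) − v_13(den) = -2; compare against these criteria.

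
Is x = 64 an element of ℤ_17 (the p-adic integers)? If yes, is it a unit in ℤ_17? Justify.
x ∈ ℤ_17^× (unit); v_17(x) = 0

ℤ_17 = {x ∈ ℚ_17 : v_17(x) ≥ 0} and ℤ_17^× = {x ∈ ℤ_17 : v_17(x) = 0}. Here v_17(64) = v_17(num) − v_17(den) = 0; compare against these criteria.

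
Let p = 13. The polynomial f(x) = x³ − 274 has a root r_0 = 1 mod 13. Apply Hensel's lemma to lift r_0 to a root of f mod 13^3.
r_2 = 599 (mod 2197)

Hensel: r_{i+1} = r_i − f(r_i)/f′(r_i) mod 13^{i+2}, where f′(x) = 3x². Iterate:
  r_0 = 1 (mod 13)
  r_1 = 92 (mod 169)
  r_2 = 599 (mod 2197)
Final: r = 599 with f(r) ≡ 0 mod 13^3.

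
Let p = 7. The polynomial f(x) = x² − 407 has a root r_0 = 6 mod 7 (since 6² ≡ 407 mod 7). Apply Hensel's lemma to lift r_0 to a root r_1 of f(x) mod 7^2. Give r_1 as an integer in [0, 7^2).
r_1 = 41 (mod 49)

Hensel's recurrence: r_{i+1} = r_i − f(r_i)·(f′(r_i))^{-1} mod 7^{i+2}, with f′(x) = 2x. Iterate:
  r_0 = 6 (mod 7)
  r_1 = 41 (mod 49)
Final: r_1 = 41, and one checks f(r_1) ≡ 0 mod 7^2.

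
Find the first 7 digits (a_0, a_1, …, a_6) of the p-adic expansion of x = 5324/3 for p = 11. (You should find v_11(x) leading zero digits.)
(a_0, …, a_6) = (0, 0, 0, 5, 7, 3, 7)

v_11(5324/3) = 3, so a_0 = ... = a_2 = 0. Factor out: x = 11^3 · u with u = 4/3 a unit in ℤ_11. Expand u iteratively via a_{v+i} = u_i mod 11, u_{i+1} = (u_i − a_{v+i})/11:
  u_0 = 4/3;  a_3 = 5;  u_1 = (u_0 − 5)/11 = -1/3
  u_1 = -1/3;  a_4 = 7;  u_2 = (u_1 − 7)/11 = -2/3
  u_2 = -2/3;  a_5 = 3;  u_3 = (u_2 − 3)/11 = -1/3
  u_3 = -1/3;  a_6 = 7;  u_4 = (u_3 − 7)/11 = -2/3
Digits: (0, 0, 0, 5, 7, 3, 7).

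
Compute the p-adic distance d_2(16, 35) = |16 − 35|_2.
d_2(16, 35) = 1

Step 1 — x − y = 16 − 35 = -19. Step 2 — v_2(-19) = 0 (factor: -19 = −(2^0 · 19); the sign does not affect v_p). Step 3 — |x − y|_2 = 2^{0} = 1.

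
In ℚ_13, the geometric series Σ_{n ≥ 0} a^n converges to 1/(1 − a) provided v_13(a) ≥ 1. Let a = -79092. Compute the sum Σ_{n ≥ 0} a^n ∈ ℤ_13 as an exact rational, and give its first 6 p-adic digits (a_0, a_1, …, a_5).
Σ a^n = 1/(1 − a) = 1/79093;  first 6 digits = (1, 0, 0, 3, 10, 12)

v_13(a) = 3 ≥ 1, so the series converges in ℤ_13 to 1/(1 − a) = 1/(1 − (-79092)) = 1/79093. Expand this rational in ℤ_13: compute digits iteratively via d_i = x_i mod 13, x_{i+1} = (x_i − d_i)/13. The first 6 digits are (1, 0, 0, 3, 10, 12).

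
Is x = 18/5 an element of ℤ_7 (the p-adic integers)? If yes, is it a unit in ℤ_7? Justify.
x ∈ ℤ_7^× (unit); v_7(x) = 0

ℤ_7 = {x ∈ ℚ_7 : v_7(x) ≥ 0} and ℤ_7^× = {x ∈ ℤ_7 : v_7(x) = 0}. Here v_7(18/5) = v_7(num) − v_7(den) = 0; compare against these criteria.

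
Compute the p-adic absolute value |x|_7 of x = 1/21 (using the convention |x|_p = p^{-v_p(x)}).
|1/21|_7 = 7

Step 1 — compute v_7(x) by factoring powers of 7 out of the numerator and denominator: v_7(1/21) = -1. Step 2 — apply |x|_p = p^{-v_p(x)} = 7^{1} = 7.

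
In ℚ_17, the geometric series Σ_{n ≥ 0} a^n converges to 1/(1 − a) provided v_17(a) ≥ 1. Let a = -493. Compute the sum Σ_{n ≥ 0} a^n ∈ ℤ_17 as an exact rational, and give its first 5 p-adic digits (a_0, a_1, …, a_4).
Σ a^n = 1/(1 − a) = 1/494;  first 5 digits = (1, 5, 6, 4, 9)

v_17(a) = 1 ≥ 1, so the series converges in ℤ_17 to 1/(1 − a) = 1/(1 − (-493)) = 1/494. Expand this rational in ℤ_17: compute digits iteratively via d_i = x_i mod 17, x_{i+1} = (x_i − d_i)/17. The first 5 digits are (1, 5, 6, 4, 9).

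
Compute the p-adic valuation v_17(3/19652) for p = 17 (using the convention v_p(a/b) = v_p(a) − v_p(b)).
v_17(3/19652) = -3

Factor powers of 17 from the numerator and denominator of the reduced fraction: 3 = 17^0 · 3 and 19652 = 17^3 · 4. Apply v_p(a/b) = v_p(a) − v_p(b): v_17(3/19652) = 0 − 3 = -3.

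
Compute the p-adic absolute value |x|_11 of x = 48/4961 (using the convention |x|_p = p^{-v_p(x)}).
|48/4961|_11 = 121

Step 1 — compute v_11(x) by factoring powers of 11 out of the numerator and denominator: v_11(48/4961) = -2. Step 2 — apply |x|_p = p^{-v_p(x)} = 11^{2} = 121.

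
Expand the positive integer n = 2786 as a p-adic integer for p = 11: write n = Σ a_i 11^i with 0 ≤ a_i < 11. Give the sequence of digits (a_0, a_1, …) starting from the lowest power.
(a_0, a_1, …) = (3, 0, 1, 2)

Repeated division by 11 gives the digits low-to-high: 2786 = 3 + 1·11^2 + 2·11^3. Digit sequence: (3, 0, 1, 2).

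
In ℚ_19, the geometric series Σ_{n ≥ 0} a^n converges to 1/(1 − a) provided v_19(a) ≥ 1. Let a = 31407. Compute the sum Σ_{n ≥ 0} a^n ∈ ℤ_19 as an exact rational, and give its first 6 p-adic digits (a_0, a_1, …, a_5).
Σ a^n = 1/(1 − a) = -1/31406;  first 6 digits = (1, 0, 11, 4, 7, 18)

v_19(a) = 2 ≥ 1, so the series converges in ℤ_19 to 1/(1 − a) = 1/(1 − 31407) = -1/31406. Expand this rational in ℤ_19: compute digits iteratively via d_i = x_i mod 19, x_{i+1} = (x_i − d_i)/19. The first 6 digits are (1, 0, 11, 4, 7, 18).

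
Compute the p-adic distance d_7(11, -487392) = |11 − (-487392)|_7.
d_7(11, -487392) = 1/16807

Step 1 — x − y = 11 − (-487392) = 487403. Step 2 — v_7(487403) = 5 (factor: 487403 = (7^5 · 29); the sign does not affect v_p). Step 3 — |x − y|_7 = 7^{-5} = 1/16807.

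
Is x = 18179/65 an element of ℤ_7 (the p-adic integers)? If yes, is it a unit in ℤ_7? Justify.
x ∈ ℤ_7 but not a unit; v_7(x) = 3 > 0

ℤ_7 = {x ∈ ℚ_7 : v_7(x) ≥ 0} and ℤ_7^× = {x ∈ ℤ_7 : v_7(x) = 0}. Here v_7(18179/65) = v_7(num) − v_7(den) = 3; compare against these criteria.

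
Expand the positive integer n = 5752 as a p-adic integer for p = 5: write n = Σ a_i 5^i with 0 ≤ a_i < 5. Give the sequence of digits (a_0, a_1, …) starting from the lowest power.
(a_0, a_1, …) = (2, 0, 0, 1, 4, 1)

Repeated division by 5 gives the digits low-to-high: 5752 = 2 + 1·5^3 + 4·5^4 + 1·5^5. Digit sequence: (2, 0, 0, 1, 4, 1).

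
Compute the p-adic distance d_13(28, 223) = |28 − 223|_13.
d_13(28, 223) = 1/13

Step 1 — x − y = 28 − 223 = -195. Step 2 — v_13(-195) = 1 (factor: -195 = −(13^1 · 15); the sign does not affect v_p). Step 3 — |x − y|_13 = 13^{-1} = 1/13.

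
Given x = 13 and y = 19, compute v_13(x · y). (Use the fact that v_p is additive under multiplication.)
v_13(247) = 1

v_p(x) = 1 (factor: 13 = 13^1 · 1); v_p(y) = 0 (factor: 19 = 13^0 · 19). Additivity: v_p(xy) = v_p(x) + v_p(y) = 1 + 0 = 1. (Direct check: xy = 247 = 13^1 · (19).)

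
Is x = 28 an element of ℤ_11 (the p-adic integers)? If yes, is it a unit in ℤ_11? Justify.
x ∈ ℤ_11^× (unit); v_11(x) = 0

ℤ_11 = {x ∈ ℚ_11 : v_11(x) ≥ 0} and ℤ_11^× = {x ∈ ℤ_11 : v_11(x) = 0}. Here v_11(28) = v_11(num) − v_11(den) = 0; compare against these criteria.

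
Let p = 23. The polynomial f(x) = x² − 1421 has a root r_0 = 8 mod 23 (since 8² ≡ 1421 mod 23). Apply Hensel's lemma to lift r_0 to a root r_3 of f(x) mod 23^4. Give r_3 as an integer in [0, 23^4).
r_3 = 13946 (mod 279841)

Hensel's recurrence: r_{i+1} = r_i − f(r_i)·(f′(r_i))^{-1} mod 23^{i+2}, with f′(x) = 2x. Iterate:
  r_0 = 8 (mod 23)
  r_1 = 192 (mod 529)
  r_2 = 1779 (mod 12167)
  r_3 = 13946 (mod 279841)
Final: r_3 = 13946, and one checks f(r_3) ≡ 0 mod 23^4.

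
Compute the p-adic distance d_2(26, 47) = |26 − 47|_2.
d_2(26, 47) = 1

Step 1 — x − y = 26 − 47 = -21. Step 2 — v_2(-21) = 0 (factor: -21 = −(2^0 · 21); the sign does not affect v_p). Step 3 — |x − y|_2 = 2^{0} = 1.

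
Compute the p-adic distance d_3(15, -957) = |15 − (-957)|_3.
d_3(15, -957) = 1/243

Step 1 — x − y = 15 − (-957) = 972. Step 2 — v_3(972) = 5 (factor: 972 = (3^5 · 4); the sign does not affect v_p). Step 3 — |x − y|_3 = 3^{-5} = 1/243.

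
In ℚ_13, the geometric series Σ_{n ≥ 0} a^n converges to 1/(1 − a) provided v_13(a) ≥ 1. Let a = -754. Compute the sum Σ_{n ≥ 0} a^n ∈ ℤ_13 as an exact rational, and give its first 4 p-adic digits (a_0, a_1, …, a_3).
Σ a^n = 1/(1 − a) = 1/755;  first 4 digits = (1, 7, 5, 3)

v_13(a) = 1 ≥ 1, so the series converges in ℤ_13 to 1/(1 − a) = 1/(1 − (-754)) = 1/755. Expand this rational in ℤ_13: compute digits iteratively via d_i = x_i mod 13, x_{i+1} = (x_i − d_i)/13. The first 4 digits are (1, 7, 5, 3).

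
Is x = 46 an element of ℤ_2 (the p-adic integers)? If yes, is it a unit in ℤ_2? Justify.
x ∈ ℤ_2 but not a unit; v_2(x) = 1 > 0

ℤ_2 = {x ∈ ℚ_2 : v_2(x) ≥ 0} and ℤ_2^× = {x ∈ ℤ_2 : v_2(x) = 0}. Here v_2(46) = v_2(num) − v_2(den) = 1; compare against these criteria.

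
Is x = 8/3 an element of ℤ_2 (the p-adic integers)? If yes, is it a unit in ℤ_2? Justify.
x ∈ ℤ_2 but not a unit; v_2(x) = 3 > 0

ℤ_2 = {x ∈ ℚ_2 : v_2(x) ≥ 0} and ℤ_2^× = {x ∈ ℤ_2 : v_2(x) = 0}. Here v_2(8/3) = v_2(num) − v_2(den) = 3; compare against these criteria.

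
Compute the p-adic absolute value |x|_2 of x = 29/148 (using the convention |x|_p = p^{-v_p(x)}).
|29/148|_2 = 4

Step 1 — compute v_2(x) by factoring powers of 2 out of the numerator and denominator: v_2(29/148) = -2. Step 2 — apply |x|_p = p^{-v_p(x)} = 2^{2} = 4.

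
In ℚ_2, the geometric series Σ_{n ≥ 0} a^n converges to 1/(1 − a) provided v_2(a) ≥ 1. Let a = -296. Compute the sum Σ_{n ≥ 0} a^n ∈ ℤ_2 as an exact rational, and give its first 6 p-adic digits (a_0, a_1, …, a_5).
Σ a^n = 1/(1 − a) = 1/297;  first 6 digits = (1, 0, 0, 1, 1, 0)

v_2(a) = 3 ≥ 1, so the series converges in ℤ_2 to 1/(1 − a) = 1/(1 − (-296)) = 1/297. Expand this rational in ℤ_2: compute digits iteratively via d_i = x_i mod 2, x_{i+1} = (x_i − d_i)/2. The first 6 digits are (1, 0, 0, 1, 1, 0).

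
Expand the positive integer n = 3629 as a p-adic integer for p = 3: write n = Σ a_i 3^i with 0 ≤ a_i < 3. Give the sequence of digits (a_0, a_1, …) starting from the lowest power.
(a_0, a_1, …) = (2, 0, 1, 2, 2, 2, 1, 1)

Repeated division by 3 gives the digits low-to-high: 3629 = 2 + 1·3^2 + 2·3^3 + 2·3^4 + 2·3^5 + 1·3^6 + 1·3^7. Digit sequence: (2, 0, 1, 2, 2, 2, 1, 1).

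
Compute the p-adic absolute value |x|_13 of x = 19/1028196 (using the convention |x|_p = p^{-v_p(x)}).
|19/1028196|_13 = 28561

Step 1 — compute v_13(x) by factoring powers of 13 out of the numerator and denominator: v_13(19/1028196) = -4. Step 2 — apply |x|_p = p^{-v_p(x)} = 13^{4} = 28561.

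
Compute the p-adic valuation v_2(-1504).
v_2(-1504) = 5

v_2(n) is the largest exponent k such that 2^k divides n. Factor out: -1504 = -2^5 · 47. (Sign doesn't affect v_p.) So v_2(-1504) = 5.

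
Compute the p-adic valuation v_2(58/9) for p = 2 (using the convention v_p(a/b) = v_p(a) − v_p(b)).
v_2(58/9) = 1

Factor powers of 2 from the numerator and denominator of the reduced fraction: 58 = 2^1 · 29 and 9 = 2^0 · 9. Apply v_p(a/b) = v_p(a) − v_p(b): v_2(58/9) = 1 − 0 = 1.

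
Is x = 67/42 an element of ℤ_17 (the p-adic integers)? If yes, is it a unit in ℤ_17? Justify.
x ∈ ℤ_17^× (unit); v_17(x) = 0

ℤ_17 = {x ∈ ℚ_17 : v_17(x) ≥ 0} and ℤ_17^× = {x ∈ ℤ_17 : v_17(x) = 0}. Here v_17(67/42) = v_17(num) − v_17(den) = 0; compare against these criteria.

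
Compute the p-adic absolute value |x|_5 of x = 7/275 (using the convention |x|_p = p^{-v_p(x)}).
|7/275|_5 = 25

Step 1 — compute v_5(x) by factoring powers of 5 out of the numerator and denominator: v_5(7/275) = -2. Step 2 — apply |x|_p = p^{-v_p(x)} = 5^{2} = 25.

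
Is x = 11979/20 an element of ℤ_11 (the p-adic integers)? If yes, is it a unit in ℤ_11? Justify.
x ∈ ℤ_11 but not a unit; v_11(x) = 3 > 0

ℤ_11 = {x ∈ ℚ_11 : v_11(x) ≥ 0} and ℤ_11^× = {x ∈ ℤ_11 : v_11(x) = 0}. Here v_11(11979/20) = v_11(num) − v_11(den) = 3; compare against these criteria.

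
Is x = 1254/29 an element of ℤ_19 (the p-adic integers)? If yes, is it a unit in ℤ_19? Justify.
x ∈ ℤ_19 but not a unit; v_19(x) = 1 > 0

ℤ_19 = {x ∈ ℚ_19 : v_19(x) ≥ 0} and ℤ_19^× = {x ∈ ℤ_19 : v_19(x) = 0}. Here v_19(1254/29) = v_19(num) − v_19(den) = 1; compare against these criteria.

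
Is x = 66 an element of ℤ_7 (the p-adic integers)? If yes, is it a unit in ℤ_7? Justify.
x ∈ ℤ_7^× (unit); v_7(x) = 0

ℤ_7 = {x ∈ ℚ_7 : v_7(x) ≥ 0} and ℤ_7^× = {x ∈ ℤ_7 : v_7(x) = 0}. Here v_7(66) = v_7(num) − v_7(den) = 0; compare against these criteria.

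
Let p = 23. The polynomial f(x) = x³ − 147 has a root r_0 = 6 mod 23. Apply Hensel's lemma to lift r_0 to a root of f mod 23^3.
r_2 = 10218 (mod 12167)

Hensel: r_{i+1} = r_i − f(r_i)/f′(r_i) mod 23^{i+2}, where f′(x) = 3x². Iterate:
  r_0 = 6 (mod 23)
  r_1 = 167 (mod 529)
  r_2 = 10218 (mod 12167)
Final: r = 10218 with f(r) ≡ 0 mod 23^3.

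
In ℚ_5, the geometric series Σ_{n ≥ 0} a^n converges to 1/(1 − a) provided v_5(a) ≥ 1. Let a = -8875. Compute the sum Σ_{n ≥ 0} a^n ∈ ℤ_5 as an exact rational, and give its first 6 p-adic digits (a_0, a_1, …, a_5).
Σ a^n = 1/(1 − a) = 1/8876;  first 6 digits = (1, 0, 0, 4, 0, 2)

v_5(a) = 3 ≥ 1, so the series converges in ℤ_5 to 1/(1 − a) = 1/(1 − (-8875)) = 1/8876. Expand this rational in ℤ_5: compute digits iteratively via d_i = x_i mod 5, x_{i+1} = (x_i − d_i)/5. The first 6 digits are (1, 0, 0, 4, 0, 2).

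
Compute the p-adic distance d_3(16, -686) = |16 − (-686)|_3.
d_3(16, -686) = 1/27

Step 1 — x − y = 16 − (-686) = 702. Step 2 — v_3(702) = 3 (factor: 702 = (3^3 · 26); the sign does not affect v_p). Step 3 — |x − y|_3 = 3^{-3} = 1/27.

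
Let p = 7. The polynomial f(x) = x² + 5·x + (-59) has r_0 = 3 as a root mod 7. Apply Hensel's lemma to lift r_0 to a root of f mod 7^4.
r_3 = 465 (mod 2401)

Hensel: r_{i+1} = r_i − f(r_i)·(f′(r_i))^{-1} mod 7^{i+2}, f′(x) = 2x + 5. Iterate:
  r_0 = 3 (mod 7)
  r_1 = 24 (mod 49)
  r_2 = 122 (mod 343)
  r_3 = 465 (mod 2401)
Final: r = 465 satisfies f(r) ≡ 0 mod 7^4.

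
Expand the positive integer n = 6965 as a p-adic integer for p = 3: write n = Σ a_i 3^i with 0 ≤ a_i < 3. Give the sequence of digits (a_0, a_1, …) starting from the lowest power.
(a_0, a_1, …) = (2, 2, 2, 2, 1, 1, 0, 0, 1)

Repeated division by 3 gives the digits low-to-high: 6965 = 2 + 2·3^1 + 2·3^2 + 2·3^3 + 1·3^4 + 1·3^5 + 1·3^8. Digit sequence: (2, 2, 2, 2, 1, 1, 0, 0, 1).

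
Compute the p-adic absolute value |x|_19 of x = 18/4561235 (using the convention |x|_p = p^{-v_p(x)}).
|18/4561235|_19 = 130321

Step 1 — compute v_19(x) by factoring powers of 19 out of the numerator and denominator: v_19(18/4561235) = -4. Step 2 — apply |x|_p = p^{-v_p(x)} = 19^{4} = 130321.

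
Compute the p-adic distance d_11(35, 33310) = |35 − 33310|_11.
d_11(35, 33310) = 1/1331

Step 1 — x − y = 35 − 33310 = -33275. Step 2 — v_11(-33275) = 3 (factor: -33275 = −(11^3 · 25); the sign does not affect v_p). Step 3 — |x − y|_11 = 11^{-3} = 1/1331.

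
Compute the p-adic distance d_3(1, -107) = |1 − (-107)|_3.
d_3(1, -107) = 1/27

Step 1 — x − y = 1 − (-107) = 108. Step 2 — v_3(108) = 3 (factor: 108 = (3^3 · 4); the sign does not affect v_p). Step 3 — |x − y|_3 = 3^{-3} = 1/27.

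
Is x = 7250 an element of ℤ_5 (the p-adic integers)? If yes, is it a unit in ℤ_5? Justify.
x ∈ ℤ_5 but not a unit; v_5(x) = 3 > 0

ℤ_5 = {x ∈ ℚ_5 : v_5(x) ≥ 0} and ℤ_5^× = {x ∈ ℤ_5 : v_5(x) = 0}. Here v_5(7250) = v_5(num) − v_5(den) = 3; compare against these criteria.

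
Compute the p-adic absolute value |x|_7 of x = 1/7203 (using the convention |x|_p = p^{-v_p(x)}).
|1/7203|_7 = 2401

Step 1 — compute v_7(x) by factoring powers of 7 out of the numerator and denominator: v_7(1/7203) = -4. Step 2 — apply |x|_p = p^{-v_p(x)} = 7^{4} = 2401.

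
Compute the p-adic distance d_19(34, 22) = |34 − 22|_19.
d_19(34, 22) = 1

Step 1 — x − y = 34 − 22 = 12. Step 2 — v_19(12) = 0 (factor: 12 = (19^0 · 12); the sign does not affect v_p). Step 3 — |x − y|_19 = 19^{0} = 1.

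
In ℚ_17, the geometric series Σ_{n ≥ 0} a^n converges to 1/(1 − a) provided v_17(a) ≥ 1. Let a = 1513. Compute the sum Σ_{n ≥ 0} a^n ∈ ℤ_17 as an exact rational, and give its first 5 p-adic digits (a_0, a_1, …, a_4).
Σ a^n = 1/(1 − a) = -1/1512;  first 5 digits = (1, 4, 4, 3, 0)

v_17(a) = 1 ≥ 1, so the series converges in ℤ_17 to 1/(1 − a) = 1/(1 − 1513) = -1/1512. Expand this rational in ℤ_17: compute digits iteratively via d_i = x_i mod 17, x_{i+1} = (x_i − d_i)/17. The first 5 digits are (1, 4, 4, 3, 0).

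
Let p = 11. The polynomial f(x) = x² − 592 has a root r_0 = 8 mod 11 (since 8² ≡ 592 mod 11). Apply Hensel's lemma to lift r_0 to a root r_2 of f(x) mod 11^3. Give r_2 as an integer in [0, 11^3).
r_2 = 888 (mod 1331)

Hensel's recurrence: r_{i+1} = r_i − f(r_i)·(f′(r_i))^{-1} mod 11^{i+2}, with f′(x) = 2x. Iterate:
  r_0 = 8 (mod 11)
  r_1 = 41 (mod 121)
  r_2 = 888 (mod 1331)
Final: r_2 = 888, and one checks f(r_2) ≡ 0 mod 11^3.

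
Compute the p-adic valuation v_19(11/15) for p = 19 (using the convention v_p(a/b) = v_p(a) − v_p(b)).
v_19(11/15) = 0

Factor powers of 19 from the numerator and denominator of the reduced fraction: 11 = 19^0 · 11 and 15 = 19^0 · 15. Apply v_p(a/b) = v_p(a) − v_p(b): v_19(11/15) = 0 − 0 = 0.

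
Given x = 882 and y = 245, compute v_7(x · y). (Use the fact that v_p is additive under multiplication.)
v_7(216090) = 4

v_p(x) = 2 (factor: 882 = 7^2 · 18); v_p(y) = 2 (factor: 245 = 7^2 · 5). Additivity: v_p(xy) = v_p(x) + v_p(y) = 2 + 2 = 4. (Direct check: xy = 216090 = 7^4 · (90).)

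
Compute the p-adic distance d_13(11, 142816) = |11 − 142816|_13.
d_13(11, 142816) = 1/28561

Step 1 — x − y = 11 − 142816 = -142805. Step 2 — v_13(-142805) = 4 (factor: -142805 = −(13^4 · 5); the sign does not affect v_p). Step 3 — |x − y|_13 = 13^{-4} = 1/28561.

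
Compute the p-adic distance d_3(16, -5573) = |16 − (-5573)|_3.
d_3(16, -5573) = 1/243

Step 1 — x − y = 16 − (-5573) = 5589. Step 2 — v_3(5589) = 5 (factor: 5589 = (3^5 · 23); the sign does not affect v_p). Step 3 — |x − y|_3 = 3^{-5} = 1/243.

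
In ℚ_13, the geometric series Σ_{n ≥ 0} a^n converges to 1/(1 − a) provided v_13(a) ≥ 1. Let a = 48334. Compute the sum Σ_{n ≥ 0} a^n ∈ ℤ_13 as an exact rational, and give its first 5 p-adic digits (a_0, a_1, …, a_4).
Σ a^n = 1/(1 − a) = -1/48333;  first 5 digits = (1, 0, 0, 9, 1)

v_13(a) = 3 ≥ 1, so the series converges in ℤ_13 to 1/(1 − a) = 1/(1 − 48334) = -1/48333. Expand this rational in ℤ_13: compute digits iteratively via d_i = x_i mod 13, x_{i+1} = (x_i − d_i)/13. The first 5 digits are (1, 0, 0, 9, 1).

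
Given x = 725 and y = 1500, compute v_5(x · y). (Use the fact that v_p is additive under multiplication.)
v_5(1087500) = 5

v_p(x) = 2 (factor: 725 = 5^2 · 29); v_p(y) = 3 (factor: 1500 = 5^3 · 12). Additivity: v_p(xy) = v_p(x) + v_p(y) = 2 + 3 = 5. (Direct check: xy = 1087500 = 5^5 · (348).)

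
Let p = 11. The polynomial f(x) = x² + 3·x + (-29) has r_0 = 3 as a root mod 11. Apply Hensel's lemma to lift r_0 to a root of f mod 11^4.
r_3 = 9133 (mod 14641)

Hensel: r_{i+1} = r_i − f(r_i)·(f′(r_i))^{-1} mod 11^{i+2}, f′(x) = 2x + 3. Iterate:
  r_0 = 3 (mod 11)
  r_1 = 58 (mod 121)
  r_2 = 1147 (mod 1331)
  r_3 = 9133 (mod 14641)
Final: r = 9133 satisfies f(r) ≡ 0 mod 11^4.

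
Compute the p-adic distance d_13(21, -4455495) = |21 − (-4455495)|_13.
d_13(21, -4455495) = 1/371293

Step 1 — x − y = 21 − (-4455495) = 4455516. Step 2 — v_13(4455516) = 5 (factor: 4455516 = (13^5 · 12); the sign does not affect v_p). Step 3 — |x − y|_13 = 13^{-5} = 1/371293.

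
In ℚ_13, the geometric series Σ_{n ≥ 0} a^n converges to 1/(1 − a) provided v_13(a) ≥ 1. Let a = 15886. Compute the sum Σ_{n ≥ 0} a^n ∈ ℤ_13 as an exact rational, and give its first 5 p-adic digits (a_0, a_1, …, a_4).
Σ a^n = 1/(1 − a) = -1/15885;  first 5 digits = (1, 0, 3, 7, 9)

v_13(a) = 2 ≥ 1, so the series converges in ℤ_13 to 1/(1 − a) = 1/(1 − 15886) = -1/15885. Expand this rational in ℤ_13: compute digits iteratively via d_i = x_i mod 13, x_{i+1} = (x_i − d_i)/13. The first 5 digits are (1, 0, 3, 7, 9).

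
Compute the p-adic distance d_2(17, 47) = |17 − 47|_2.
d_2(17, 47) = 1/2

Step 1 — x − y = 17 − 47 = -30. Step 2 — v_2(-30) = 1 (factor: -30 = −(2^1 · 15); the sign does not affect v_p). Step 3 — |x − y|_2 = 2^{-1} = 1/2.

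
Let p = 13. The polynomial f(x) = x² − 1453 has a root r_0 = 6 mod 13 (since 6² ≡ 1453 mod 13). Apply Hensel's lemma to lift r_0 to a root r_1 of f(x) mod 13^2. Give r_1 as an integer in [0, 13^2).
r_1 = 110 (mod 169)

Hensel's recurrence: r_{i+1} = r_i − f(r_i)·(f′(r_i))^{-1} mod 13^{i+2}, with f′(x) = 2x. Iterate:
  r_0 = 6 (mod 13)
  r_1 = 110 (mod 169)
Final: r_1 = 110, and one checks f(r_1) ≡ 0 mod 13^2.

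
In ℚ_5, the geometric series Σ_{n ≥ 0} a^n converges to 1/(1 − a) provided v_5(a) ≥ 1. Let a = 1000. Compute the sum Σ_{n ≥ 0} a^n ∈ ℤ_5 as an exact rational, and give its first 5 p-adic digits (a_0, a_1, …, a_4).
Σ a^n = 1/(1 − a) = -1/999;  first 5 digits = (1, 0, 0, 3, 1)

v_5(a) = 3 ≥ 1, so the series converges in ℤ_5 to 1/(1 − a) = 1/(1 − 1000) = -1/999. Expand this rational in ℤ_5: compute digits iteratively via d_i = x_i mod 5, x_{i+1} = (x_i − d_i)/5. The first 5 digits are (1, 0, 0, 3, 1).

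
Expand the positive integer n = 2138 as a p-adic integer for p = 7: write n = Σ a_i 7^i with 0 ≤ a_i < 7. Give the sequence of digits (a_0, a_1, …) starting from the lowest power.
(a_0, a_1, …) = (3, 4, 1, 6)

Repeated division by 7 gives the digits low-to-high: 2138 = 3 + 4·7^1 + 1·7^2 + 6·7^3. Digit sequence: (3, 4, 1, 6).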